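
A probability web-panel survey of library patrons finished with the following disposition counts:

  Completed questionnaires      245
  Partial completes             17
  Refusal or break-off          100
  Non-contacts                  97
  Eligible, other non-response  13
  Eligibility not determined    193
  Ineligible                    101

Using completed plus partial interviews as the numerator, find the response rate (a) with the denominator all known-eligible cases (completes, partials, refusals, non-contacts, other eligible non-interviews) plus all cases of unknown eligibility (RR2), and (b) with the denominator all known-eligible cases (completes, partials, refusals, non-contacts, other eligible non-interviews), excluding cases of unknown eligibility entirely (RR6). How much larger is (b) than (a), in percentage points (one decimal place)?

16.1

Top → 245 + 17 = 262
Denominator → 245 + 17 + 100 + 97 + 13 + 193 = 665
RR2 = 262 / 665 = 0.3940
Denominator → 245 + 17 + 100 + 97 + 13 = 472
RR6 = 262 / 472 = 0.5551
Difference = 55.51 − 39.40 = 16.11 percentage points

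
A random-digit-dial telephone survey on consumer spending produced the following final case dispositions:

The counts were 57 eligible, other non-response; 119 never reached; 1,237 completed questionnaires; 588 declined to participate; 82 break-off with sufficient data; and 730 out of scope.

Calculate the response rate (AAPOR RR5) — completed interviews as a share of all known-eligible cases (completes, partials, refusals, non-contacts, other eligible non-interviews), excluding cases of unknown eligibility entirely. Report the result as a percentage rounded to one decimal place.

59.4%

Top → 1237
Base → 1237 + 82 + 588 + 119 + 57 = 2083
RR5 = 1237 / 2083 = 0.5939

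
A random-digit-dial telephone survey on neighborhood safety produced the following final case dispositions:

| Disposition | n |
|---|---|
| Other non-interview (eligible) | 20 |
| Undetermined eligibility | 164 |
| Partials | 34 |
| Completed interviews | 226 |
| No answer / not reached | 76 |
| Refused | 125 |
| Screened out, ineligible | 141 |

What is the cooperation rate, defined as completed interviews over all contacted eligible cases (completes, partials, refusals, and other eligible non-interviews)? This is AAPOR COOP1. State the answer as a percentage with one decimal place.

Numerator = 226
Denominator = 226 + 34 + 125 + 20 = 405
COOP1 = 226 / 405 = 0.5580

55.8%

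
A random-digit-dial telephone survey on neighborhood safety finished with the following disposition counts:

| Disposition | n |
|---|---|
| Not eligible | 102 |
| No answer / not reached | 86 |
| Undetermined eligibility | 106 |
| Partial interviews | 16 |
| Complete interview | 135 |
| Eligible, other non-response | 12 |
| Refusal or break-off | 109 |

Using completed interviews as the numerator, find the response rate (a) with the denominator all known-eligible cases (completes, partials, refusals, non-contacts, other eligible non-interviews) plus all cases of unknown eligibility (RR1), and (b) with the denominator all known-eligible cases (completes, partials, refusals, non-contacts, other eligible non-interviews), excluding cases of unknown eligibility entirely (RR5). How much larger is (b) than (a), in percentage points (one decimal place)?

Numerator: 135
Denom: 135 + 16 + 109 + 86 + 12 + 106 = 464
RR1 = 135 / 464 = 0.2909
Denom: 135 + 16 + 109 + 86 + 12 = 358
RR5 = 135 / 358 = 0.3771
Difference = 37.71 − 29.09 = 8.62 percentage points

8.6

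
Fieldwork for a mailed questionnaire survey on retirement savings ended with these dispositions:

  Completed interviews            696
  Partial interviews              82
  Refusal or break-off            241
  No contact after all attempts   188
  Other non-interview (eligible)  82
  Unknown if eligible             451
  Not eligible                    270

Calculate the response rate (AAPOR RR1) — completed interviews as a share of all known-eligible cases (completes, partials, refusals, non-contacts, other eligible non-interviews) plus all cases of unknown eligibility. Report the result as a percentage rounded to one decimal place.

Numerator = 696
Denominator = 696 + 82 + 241 + 188 + 82 + 451 = 1740
RR1 = 696 / 1740 = 0.4000

40.0%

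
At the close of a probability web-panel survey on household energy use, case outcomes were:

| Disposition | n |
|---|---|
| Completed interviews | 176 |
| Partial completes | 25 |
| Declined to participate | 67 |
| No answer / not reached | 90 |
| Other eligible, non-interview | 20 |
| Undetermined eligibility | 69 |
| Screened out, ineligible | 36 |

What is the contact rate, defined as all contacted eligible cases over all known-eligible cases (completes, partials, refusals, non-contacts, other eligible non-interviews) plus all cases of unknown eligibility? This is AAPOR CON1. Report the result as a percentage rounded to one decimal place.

Num: 176 + 25 + 67 + 20 = 288
Base: 176 + 25 + 67 + 90 + 20 + 69 = 447
CON1 = 288 / 447 = 0.6443

64.4%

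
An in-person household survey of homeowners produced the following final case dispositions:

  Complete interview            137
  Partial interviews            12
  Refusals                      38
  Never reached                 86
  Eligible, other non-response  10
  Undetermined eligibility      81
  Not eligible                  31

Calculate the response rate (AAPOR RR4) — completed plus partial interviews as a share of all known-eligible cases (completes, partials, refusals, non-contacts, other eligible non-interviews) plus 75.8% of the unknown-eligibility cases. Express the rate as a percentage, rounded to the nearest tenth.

43.3%

Num: 137 + 12 = 149
Determined eligible: 137 + 12 + 38 + 86 + 10 = 283
Estimated eligible among unknowns: 0.7580 × 81 = 61.40
Denom: 283 + 61.40 = 344.40
RR4 = 149 / 344.40 = 0.4326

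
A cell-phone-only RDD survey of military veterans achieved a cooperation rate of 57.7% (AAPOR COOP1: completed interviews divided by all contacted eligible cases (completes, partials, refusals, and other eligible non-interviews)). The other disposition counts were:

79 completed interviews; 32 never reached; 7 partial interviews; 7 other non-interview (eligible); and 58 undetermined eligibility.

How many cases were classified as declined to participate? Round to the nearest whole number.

COOP1 = 79 / D = 0.577
D = 79 / 0.577 = 136.9
Other denominator terms total 93
declined to participate = 136.9 − 93 ≈ 44

44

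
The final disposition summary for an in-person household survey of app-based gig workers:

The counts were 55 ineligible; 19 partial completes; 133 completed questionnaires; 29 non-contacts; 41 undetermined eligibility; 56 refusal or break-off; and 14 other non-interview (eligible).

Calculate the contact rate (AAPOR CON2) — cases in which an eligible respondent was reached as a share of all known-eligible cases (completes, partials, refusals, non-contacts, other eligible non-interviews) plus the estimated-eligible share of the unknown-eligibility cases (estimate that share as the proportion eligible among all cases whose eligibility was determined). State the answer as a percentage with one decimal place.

Num → 133 + 19 + 56 + 14 = 222
Known eligible → 133 + 19 + 56 + 29 + 14 = 251
e = 251 / (251 + 55) = 251 / 306 = 0.8203
e × U → 0.8203 × 41 = 33.63
Base → 251 + 33.63 = 284.63
CON2 = 222 / 284.63 = 0.7800

78.0%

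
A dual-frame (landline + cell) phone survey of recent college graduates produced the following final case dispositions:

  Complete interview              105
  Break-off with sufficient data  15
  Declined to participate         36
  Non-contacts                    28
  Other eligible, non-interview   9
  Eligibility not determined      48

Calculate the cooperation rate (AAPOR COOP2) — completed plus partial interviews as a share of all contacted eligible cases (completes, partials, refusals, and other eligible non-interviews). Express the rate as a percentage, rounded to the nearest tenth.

Numerator: 105 + 15 = 120
Denom: 105 + 15 + 36 + 9 = 165
COOP2 = 120 / 165 = 0.7273

72.7%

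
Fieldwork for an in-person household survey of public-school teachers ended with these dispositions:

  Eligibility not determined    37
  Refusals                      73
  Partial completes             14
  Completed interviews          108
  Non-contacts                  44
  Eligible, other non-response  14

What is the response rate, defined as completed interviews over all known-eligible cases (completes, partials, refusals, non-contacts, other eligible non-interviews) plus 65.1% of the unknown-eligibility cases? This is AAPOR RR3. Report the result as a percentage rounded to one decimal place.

39.0%

Top → 108
Eligible (known) → 108 + 14 + 73 + 44 + 14 = 253
Estimated eligible among unknowns → 0.6510 × 37 = 24.09
Denominator → 253 + 24.09 = 277.09
RR3 = 108 / 277.09 = 0.3898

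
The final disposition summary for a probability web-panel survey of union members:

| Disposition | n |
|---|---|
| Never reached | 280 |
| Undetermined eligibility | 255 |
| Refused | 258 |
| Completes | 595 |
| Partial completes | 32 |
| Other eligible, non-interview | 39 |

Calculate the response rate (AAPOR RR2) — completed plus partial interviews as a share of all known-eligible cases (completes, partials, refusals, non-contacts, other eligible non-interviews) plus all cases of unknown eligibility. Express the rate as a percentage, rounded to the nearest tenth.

Num: 595 + 32 = 627
Base: 595 + 32 + 258 + 280 + 39 + 255 = 1459
RR2 = 627 / 1459 = 0.4297

43.0%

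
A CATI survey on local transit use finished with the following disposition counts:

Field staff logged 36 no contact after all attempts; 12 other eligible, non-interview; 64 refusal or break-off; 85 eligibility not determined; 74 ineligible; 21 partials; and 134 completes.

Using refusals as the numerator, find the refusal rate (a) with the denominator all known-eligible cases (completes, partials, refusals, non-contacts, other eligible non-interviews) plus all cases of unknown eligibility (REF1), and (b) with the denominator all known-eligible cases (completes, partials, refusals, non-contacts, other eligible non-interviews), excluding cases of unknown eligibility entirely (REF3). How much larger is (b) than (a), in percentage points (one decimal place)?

Num = 64
Denominator = 134 + 21 + 64 + 36 + 12 + 85 = 352
REF1 = 64 / 352 = 0.1818
Denominator = 134 + 21 + 64 + 36 + 12 = 267
REF3 = 64 / 267 = 0.2397
Difference = 23.97 − 18.18 = 5.79 percentage points

5.8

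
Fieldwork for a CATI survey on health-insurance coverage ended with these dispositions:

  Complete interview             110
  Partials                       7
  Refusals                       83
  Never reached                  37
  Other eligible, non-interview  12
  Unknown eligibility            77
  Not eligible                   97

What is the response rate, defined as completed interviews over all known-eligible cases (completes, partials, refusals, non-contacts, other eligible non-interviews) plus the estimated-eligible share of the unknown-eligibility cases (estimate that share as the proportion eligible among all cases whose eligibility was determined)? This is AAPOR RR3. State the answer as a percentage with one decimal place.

36.1%

Num → 110
Known eligible → 110 + 7 + 83 + 37 + 12 = 249
e = 249 / (249 + 97) = 249 / 346 = 0.7197
Eligible share of unknowns → 0.7197 × 77 = 55.42
Base → 249 + 55.42 = 304.42
RR3 = 110 / 304.42 = 0.3613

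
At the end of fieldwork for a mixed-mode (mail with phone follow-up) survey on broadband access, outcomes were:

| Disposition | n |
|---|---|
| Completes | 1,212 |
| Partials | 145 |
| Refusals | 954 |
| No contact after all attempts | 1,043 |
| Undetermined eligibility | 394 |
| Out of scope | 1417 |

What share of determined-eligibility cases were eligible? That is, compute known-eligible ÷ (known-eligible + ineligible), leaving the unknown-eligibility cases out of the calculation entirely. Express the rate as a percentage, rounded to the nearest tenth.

Known eligible: 1212 + 145 + 954 + 1043 = 3354
e = 3354 / (3354 + 1417) = 3354 / 4771 = 0.7030

70.3%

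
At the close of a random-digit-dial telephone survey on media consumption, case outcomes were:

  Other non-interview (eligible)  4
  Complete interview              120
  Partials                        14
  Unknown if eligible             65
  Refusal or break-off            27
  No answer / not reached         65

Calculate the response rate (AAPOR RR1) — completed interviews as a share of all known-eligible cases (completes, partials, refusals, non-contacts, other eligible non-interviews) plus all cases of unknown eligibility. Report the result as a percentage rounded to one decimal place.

Num: 120
Base: 120 + 14 + 27 + 65 + 4 + 65 = 295
RR1 = 120 / 295 = 0.4068

40.7%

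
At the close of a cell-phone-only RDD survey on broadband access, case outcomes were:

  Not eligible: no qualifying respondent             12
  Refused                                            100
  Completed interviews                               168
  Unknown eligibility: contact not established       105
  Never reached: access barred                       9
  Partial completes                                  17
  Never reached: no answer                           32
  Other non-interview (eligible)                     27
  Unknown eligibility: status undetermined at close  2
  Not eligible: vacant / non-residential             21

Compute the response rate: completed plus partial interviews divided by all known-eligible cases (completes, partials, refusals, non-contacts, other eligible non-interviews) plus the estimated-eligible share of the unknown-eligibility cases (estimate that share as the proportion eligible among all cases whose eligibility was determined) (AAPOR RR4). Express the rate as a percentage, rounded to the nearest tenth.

No contact after all attempts = 32 + 9 = 41
Unknown eligibility = 105 + 2 = 107
Out of scope = 12 + 21 = 33
Num: 168 + 17 = 185
Known eligible: 168 + 17 + 100 + 41 + 27 = 353
e = 353 / (353 + 33) = 353 / 386 = 0.9145
Estimated eligible among unknowns: 0.9145 × 107 = 97.85
Base: 353 + 97.85 = 450.85
RR4 = 185 / 450.85 = 0.4103

41.0%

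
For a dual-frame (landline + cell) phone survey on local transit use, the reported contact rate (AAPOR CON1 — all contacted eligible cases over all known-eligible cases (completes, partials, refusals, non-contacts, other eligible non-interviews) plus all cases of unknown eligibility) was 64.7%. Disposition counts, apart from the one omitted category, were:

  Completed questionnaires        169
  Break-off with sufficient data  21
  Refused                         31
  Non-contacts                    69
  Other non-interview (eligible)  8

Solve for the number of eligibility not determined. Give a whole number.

56

Num = 169 + 21 + 31 + 8 = 229
CON1 = 229 / D = 0.647
D = 229 / 0.647 = 353.9
Rest of base = 298
eligibility not determined = 353.9 − 298 ≈ 56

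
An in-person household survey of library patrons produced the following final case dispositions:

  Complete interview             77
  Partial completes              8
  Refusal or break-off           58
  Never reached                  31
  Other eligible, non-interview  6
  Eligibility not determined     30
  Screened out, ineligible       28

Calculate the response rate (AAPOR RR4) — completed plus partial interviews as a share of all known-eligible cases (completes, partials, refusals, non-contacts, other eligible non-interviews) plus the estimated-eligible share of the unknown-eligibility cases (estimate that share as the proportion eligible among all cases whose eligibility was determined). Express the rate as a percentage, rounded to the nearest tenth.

Numerator: 77 + 8 = 85
Known eligible: 77 + 8 + 58 + 31 + 6 = 180
e = 180 / (180 + 28) = 180 / 208 = 0.8654
Estimated eligible among unknowns: 0.8654 × 30 = 25.96
Denominator: 180 + 25.96 = 205.96
RR4 = 85 / 205.96 = 0.4127

41.3%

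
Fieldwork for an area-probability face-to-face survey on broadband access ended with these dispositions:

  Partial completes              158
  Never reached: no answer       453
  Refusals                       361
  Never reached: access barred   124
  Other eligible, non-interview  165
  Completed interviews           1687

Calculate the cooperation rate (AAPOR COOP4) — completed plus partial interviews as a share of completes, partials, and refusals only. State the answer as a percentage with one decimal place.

83.6%

No answer / not reached = 453 + 124 = 577
Numerator = 1687 + 158 = 1845
Denom = 1687 + 158 + 361 = 2206
COOP4 = 1845 / 2206 = 0.8364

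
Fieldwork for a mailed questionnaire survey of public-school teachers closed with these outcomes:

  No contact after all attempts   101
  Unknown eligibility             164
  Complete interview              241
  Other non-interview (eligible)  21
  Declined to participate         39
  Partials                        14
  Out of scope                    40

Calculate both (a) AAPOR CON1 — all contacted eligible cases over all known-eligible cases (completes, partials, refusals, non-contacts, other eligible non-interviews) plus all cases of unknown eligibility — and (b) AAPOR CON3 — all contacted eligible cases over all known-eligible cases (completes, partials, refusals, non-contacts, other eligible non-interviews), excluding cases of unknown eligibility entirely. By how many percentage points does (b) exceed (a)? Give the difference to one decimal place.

21.4

Numerator → 241 + 14 + 39 + 21 = 315
Denom → 241 + 14 + 39 + 101 + 21 + 164 = 580
CON1 = 315 / 580 = 0.5431
Denom → 241 + 14 + 39 + 101 + 21 = 416
CON3 = 315 / 416 = 0.7572
Difference = 75.72 − 54.31 = 21.41 percentage points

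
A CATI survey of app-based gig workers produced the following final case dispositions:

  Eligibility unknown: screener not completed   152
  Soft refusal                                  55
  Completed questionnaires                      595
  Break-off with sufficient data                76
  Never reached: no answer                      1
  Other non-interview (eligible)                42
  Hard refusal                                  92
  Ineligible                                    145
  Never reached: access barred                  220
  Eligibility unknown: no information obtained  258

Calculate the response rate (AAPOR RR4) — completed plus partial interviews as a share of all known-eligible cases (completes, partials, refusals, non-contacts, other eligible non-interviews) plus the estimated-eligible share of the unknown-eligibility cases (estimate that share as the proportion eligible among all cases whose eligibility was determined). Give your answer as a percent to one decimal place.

46.5%

Refusal or break-off = 92 + 55 = 147
No answer / not reached = 1 + 220 = 221
Unknown if eligible = 152 + 258 = 410
Numerator → 595 + 76 = 671
Eligible (known) → 595 + 76 + 147 + 221 + 42 = 1081
e = 1081 / (1081 + 145) = 1081 / 1226 = 0.8817
Estimated eligible among unknowns → 0.8817 × 410 = 361.50
Base → 1081 + 361.50 = 1442.50
RR4 = 671 / 1442.50 = 0.4652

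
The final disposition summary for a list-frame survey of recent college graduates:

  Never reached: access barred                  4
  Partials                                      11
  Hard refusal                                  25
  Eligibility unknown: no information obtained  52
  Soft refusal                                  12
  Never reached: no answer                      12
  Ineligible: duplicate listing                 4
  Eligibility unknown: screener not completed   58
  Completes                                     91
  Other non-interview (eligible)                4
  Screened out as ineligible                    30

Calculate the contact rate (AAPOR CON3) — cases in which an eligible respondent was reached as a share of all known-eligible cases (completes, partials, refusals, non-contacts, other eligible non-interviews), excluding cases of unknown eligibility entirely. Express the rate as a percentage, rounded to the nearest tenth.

89.9%

Refusals = 25 + 12 = 37
No contact after all attempts = 12 + 4 = 16
Unknown eligibility = 58 + 52 = 110
Out of scope = 30 + 4 = 34
Num → 91 + 11 + 37 + 4 = 143
Denom → 91 + 11 + 37 + 16 + 4 = 159
CON3 = 143 / 159 = 0.8994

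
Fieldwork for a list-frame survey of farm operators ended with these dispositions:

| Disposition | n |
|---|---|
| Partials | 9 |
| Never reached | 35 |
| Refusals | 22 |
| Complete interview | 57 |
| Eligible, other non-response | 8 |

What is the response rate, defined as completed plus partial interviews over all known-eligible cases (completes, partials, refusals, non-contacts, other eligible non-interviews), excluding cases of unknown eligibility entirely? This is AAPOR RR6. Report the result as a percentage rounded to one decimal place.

Top = 57 + 9 = 66
Denom = 57 + 9 + 22 + 35 + 8 = 131
RR6 = 66 / 131 = 0.5038

50.4%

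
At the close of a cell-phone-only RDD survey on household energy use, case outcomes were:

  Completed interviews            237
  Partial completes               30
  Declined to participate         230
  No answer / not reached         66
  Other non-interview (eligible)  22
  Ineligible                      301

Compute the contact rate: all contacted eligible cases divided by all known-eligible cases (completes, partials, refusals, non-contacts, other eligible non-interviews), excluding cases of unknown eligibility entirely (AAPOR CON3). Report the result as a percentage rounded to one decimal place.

88.7%

Top → 237 + 30 + 230 + 22 = 519
Denominator → 237 + 30 + 230 + 66 + 22 = 585
CON3 = 519 / 585 = 0.8872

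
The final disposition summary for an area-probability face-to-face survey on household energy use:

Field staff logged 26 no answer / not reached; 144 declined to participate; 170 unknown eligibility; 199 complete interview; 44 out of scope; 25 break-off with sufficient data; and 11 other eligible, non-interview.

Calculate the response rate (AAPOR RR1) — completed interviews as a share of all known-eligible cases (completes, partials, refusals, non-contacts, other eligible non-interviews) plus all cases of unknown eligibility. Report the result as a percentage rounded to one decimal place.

Top = 199
Denominator = 199 + 25 + 144 + 26 + 11 + 170 = 575
RR1 = 199 / 575 = 0.3461

34.6%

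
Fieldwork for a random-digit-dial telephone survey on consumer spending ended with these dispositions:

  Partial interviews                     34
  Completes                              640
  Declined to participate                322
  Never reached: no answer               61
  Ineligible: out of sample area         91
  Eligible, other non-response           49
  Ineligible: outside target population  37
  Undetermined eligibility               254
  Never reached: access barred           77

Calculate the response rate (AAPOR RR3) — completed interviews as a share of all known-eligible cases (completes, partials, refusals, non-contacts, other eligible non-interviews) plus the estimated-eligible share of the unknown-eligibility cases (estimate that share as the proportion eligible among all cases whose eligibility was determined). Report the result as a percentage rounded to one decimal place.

Never reached = 61 + 77 = 138
Not eligible = 37 + 91 = 128
Top: 640
Determined eligible: 640 + 34 + 322 + 138 + 49 = 1183
e = 1183 / (1183 + 128) = 1183 / 1311 = 0.9024
Eligible share of unknowns: 0.9024 × 254 = 229.21
Base: 1183 + 229.21 = 1412.21
RR3 = 640 / 1412.21 = 0.4532

45.3%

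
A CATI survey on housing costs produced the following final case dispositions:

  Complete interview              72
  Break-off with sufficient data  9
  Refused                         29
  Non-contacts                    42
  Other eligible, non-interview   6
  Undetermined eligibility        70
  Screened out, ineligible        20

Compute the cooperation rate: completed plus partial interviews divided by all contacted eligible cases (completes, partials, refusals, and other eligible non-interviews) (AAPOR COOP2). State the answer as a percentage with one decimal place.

69.8%

Numerator: 72 + 9 = 81
Base: 72 + 9 + 29 + 6 = 116
COOP2 = 81 / 116 = 0.6983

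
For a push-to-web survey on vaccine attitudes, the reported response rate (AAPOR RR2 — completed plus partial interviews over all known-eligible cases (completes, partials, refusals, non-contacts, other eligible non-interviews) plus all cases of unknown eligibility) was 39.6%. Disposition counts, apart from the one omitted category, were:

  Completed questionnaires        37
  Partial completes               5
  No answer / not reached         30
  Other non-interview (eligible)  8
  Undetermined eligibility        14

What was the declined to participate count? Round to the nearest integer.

Num → 37 + 5 = 42
RR2 = 42 / D = 0.396
D = 42 / 0.396 = 106.1
Rest of base = 94
declined to participate = 106.1 − 94 ≈ 12

12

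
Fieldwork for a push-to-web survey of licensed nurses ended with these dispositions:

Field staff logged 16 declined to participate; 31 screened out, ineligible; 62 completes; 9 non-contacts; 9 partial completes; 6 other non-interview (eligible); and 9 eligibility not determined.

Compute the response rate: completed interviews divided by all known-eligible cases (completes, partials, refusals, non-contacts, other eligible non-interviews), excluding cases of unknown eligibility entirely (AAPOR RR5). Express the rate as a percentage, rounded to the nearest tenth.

60.8%

Numerator: 62
Denominator: 62 + 9 + 16 + 9 + 6 = 102
RR5 = 62 / 102 = 0.6078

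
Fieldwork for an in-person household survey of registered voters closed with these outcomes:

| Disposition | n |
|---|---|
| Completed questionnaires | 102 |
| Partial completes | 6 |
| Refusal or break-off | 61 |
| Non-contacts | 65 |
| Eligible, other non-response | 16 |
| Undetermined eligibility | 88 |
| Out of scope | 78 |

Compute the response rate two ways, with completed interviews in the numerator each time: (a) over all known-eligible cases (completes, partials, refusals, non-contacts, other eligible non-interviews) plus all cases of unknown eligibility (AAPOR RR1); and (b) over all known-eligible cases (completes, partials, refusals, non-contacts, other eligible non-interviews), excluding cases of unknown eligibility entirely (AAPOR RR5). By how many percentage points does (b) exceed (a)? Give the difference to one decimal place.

Num → 102
Base → 102 + 6 + 61 + 65 + 16 + 88 = 338
RR1 = 102 / 338 = 0.3018
Base → 102 + 6 + 61 + 65 + 16 = 250
RR5 = 102 / 250 = 0.4080
Difference = 40.80 − 30.18 = 10.62 percentage points

10.6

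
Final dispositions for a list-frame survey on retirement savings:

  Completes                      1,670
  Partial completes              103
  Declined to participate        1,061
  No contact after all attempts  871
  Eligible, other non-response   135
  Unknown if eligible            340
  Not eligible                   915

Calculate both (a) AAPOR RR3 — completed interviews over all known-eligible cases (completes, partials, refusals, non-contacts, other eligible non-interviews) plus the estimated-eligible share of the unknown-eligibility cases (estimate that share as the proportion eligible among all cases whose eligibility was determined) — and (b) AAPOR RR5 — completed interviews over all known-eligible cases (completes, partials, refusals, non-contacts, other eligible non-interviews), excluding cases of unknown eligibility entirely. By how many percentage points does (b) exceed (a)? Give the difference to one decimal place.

2.9

Top: 1670
Known eligible: 1670 + 103 + 1061 + 871 + 135 = 3840
e = 3840 / (3840 + 915) = 3840 / 4755 = 0.8076
Estimated eligible among unknowns: 0.8076 × 340 = 274.58
Denom: 3840 + 274.58 = 4114.58
RR3 = 1670 / 4114.58 = 0.4059
Denom: 1670 + 103 + 1061 + 871 + 135 = 3840
RR5 = 1670 / 3840 = 0.4349
Difference = 43.49 − 40.59 = 2.90 percentage points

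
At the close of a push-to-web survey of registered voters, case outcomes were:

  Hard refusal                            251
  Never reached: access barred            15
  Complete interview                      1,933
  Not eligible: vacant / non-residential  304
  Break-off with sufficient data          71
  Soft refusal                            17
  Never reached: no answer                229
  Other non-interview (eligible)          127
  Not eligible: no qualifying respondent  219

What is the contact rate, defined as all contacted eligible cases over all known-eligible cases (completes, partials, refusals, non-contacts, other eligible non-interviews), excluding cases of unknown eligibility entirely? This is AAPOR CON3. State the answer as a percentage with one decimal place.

Refusal or break-off = 251 + 17 = 268
Never reached = 229 + 15 = 244
Screened out, ineligible = 219 + 304 = 523
Top: 1933 + 71 + 268 + 127 = 2399
Denom: 1933 + 71 + 268 + 244 + 127 = 2643
CON3 = 2399 / 2643 = 0.9077

90.8%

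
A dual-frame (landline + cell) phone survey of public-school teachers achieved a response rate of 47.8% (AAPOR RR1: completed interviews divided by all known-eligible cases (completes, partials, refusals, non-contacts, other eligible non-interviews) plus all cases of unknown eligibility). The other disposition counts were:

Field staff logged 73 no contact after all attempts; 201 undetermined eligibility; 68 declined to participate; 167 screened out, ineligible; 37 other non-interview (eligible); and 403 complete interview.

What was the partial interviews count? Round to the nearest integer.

61

RR1 = 403 / D = 0.478
D = 403 / 0.478 = 843.1
Remaining denominator categories sum to 782
partial interviews = 843.1 − 782 ≈ 61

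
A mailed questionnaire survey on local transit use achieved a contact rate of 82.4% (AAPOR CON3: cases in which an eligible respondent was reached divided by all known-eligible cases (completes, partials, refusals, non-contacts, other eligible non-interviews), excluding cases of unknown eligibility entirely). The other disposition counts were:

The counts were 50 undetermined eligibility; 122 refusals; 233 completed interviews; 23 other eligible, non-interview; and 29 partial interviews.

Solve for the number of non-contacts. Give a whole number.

Numerator = 233 + 29 + 122 + 23 = 407
CON3 = 407 / D = 0.824
D = 407 / 0.824 = 493.9
Rest of base = 407
non-contacts = 493.9 − 407 ≈ 87

87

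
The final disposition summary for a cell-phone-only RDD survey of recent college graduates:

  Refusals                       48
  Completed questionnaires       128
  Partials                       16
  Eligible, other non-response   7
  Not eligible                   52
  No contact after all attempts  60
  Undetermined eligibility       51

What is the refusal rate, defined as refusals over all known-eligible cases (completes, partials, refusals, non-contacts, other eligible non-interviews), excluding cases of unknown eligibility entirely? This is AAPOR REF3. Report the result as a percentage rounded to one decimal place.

Top → 48
Base → 128 + 16 + 48 + 60 + 7 = 259
REF3 = 48 / 259 = 0.1853

18.5%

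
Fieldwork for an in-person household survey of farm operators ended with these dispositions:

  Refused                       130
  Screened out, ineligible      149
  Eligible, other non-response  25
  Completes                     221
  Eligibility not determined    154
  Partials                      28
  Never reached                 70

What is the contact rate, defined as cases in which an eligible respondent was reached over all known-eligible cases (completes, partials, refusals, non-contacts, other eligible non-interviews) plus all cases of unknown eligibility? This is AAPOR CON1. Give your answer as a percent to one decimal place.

Num → 221 + 28 + 130 + 25 = 404
Denominator → 221 + 28 + 130 + 70 + 25 + 154 = 628
CON1 = 404 / 628 = 0.6433

64.3%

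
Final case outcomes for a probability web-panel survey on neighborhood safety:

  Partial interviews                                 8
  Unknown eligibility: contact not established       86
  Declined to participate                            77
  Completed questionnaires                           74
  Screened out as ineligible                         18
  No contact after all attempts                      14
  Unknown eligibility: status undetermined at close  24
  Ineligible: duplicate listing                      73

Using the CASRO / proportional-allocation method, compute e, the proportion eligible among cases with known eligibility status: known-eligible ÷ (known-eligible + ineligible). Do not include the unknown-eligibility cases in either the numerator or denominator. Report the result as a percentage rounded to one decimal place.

65.5%

Eligibility not determined = 86 + 24 = 110
Screened out, ineligible = 18 + 73 = 91
Known eligible = 74 + 8 + 77 + 14 = 173
e = 173 / (173 + 91) = 173 / 264 = 0.6553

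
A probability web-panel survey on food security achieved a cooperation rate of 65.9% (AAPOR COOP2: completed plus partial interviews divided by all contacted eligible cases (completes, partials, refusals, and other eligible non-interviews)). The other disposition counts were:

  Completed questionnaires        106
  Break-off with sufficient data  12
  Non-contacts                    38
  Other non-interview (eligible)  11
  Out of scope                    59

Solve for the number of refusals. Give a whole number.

50

Num → 106 + 12 = 118
COOP2 = 118 / D = 0.659
D = 118 / 0.659 = 179.1
Rest of base = 129
refusals = 179.1 − 129 ≈ 50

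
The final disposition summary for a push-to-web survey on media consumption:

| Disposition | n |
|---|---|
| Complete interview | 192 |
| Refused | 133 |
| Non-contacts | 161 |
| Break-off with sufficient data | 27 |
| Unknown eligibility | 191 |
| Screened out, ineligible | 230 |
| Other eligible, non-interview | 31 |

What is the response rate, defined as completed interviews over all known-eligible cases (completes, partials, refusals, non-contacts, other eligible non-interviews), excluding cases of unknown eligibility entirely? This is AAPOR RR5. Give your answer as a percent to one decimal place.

Num → 192
Denominator → 192 + 27 + 133 + 161 + 31 = 544
RR5 = 192 / 544 = 0.3529

35.3%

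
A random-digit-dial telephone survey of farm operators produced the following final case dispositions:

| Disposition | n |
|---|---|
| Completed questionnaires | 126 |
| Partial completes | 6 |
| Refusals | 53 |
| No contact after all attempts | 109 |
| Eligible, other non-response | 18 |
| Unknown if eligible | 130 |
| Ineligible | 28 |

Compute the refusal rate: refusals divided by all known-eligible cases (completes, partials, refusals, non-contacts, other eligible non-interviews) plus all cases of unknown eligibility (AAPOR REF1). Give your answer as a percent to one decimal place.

Top: 53
Denominator: 126 + 6 + 53 + 109 + 18 + 130 = 442
REF1 = 53 / 442 = 0.1199

12.0%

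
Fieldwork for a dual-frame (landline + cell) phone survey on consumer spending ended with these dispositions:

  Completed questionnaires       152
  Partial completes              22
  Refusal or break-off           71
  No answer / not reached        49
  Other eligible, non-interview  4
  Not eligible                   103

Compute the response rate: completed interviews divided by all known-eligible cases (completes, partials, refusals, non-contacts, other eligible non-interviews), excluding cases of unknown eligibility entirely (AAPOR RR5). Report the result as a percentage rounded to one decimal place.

Top = 152
Denom = 152 + 22 + 71 + 49 + 4 = 298
RR5 = 152 / 298 = 0.5101

51.0%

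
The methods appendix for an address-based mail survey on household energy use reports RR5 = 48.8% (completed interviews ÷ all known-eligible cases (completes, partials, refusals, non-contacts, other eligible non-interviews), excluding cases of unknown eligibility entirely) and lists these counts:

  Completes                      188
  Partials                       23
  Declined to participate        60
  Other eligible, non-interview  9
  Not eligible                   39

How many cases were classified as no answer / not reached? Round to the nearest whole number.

105

RR5 = 188 / D = 0.488
D = 188 / 0.488 = 385.2
Rest of base = 280
no answer / not reached = 385.2 − 280 ≈ 105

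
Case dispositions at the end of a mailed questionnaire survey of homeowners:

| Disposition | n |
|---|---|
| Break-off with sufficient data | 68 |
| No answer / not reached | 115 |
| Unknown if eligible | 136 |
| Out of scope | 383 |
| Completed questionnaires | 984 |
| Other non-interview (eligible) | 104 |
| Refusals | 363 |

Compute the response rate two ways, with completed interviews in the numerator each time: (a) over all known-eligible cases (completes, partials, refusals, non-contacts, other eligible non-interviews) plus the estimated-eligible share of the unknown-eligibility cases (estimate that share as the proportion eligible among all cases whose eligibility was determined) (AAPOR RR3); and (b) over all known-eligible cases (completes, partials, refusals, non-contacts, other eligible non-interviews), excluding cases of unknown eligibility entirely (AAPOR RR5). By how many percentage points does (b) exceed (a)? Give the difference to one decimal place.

Numerator = 984
Determined eligible = 984 + 68 + 363 + 115 + 104 = 1634
e = 1634 / (1634 + 383) = 1634 / 2017 = 0.8101
e × U = 0.8101 × 136 = 110.17
Denominator = 1634 + 110.17 = 1744.17
RR3 = 984 / 1744.17 = 0.5642
Denominator = 984 + 68 + 363 + 115 + 104 = 1634
RR5 = 984 / 1634 = 0.6022
Difference = 60.22 − 56.42 = 3.80 percentage points

3.8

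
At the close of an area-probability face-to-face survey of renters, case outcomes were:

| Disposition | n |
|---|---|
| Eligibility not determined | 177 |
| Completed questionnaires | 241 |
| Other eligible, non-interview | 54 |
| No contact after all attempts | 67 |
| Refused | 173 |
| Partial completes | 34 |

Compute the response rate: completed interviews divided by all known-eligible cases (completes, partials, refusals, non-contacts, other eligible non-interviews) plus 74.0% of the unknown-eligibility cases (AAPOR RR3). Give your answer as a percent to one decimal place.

Numerator = 241
Eligible (known) = 241 + 34 + 173 + 67 + 54 = 569
Eligible share of unknowns = 0.7400 × 177 = 130.98
Base = 569 + 130.98 = 699.98
RR3 = 241 / 699.98 = 0.3443

34.4%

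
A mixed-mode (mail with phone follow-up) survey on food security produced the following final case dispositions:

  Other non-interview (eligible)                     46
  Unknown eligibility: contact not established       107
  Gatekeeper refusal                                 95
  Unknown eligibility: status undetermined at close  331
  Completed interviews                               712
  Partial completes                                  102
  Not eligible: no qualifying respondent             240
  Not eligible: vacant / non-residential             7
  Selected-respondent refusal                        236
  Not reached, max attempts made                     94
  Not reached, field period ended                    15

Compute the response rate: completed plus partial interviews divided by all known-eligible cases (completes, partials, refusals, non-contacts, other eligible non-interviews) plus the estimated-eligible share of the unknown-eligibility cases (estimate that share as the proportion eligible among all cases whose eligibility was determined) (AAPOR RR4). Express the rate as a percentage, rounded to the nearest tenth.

Refused = 95 + 236 = 331
Never reached = 15 + 94 = 109
Unknown eligibility = 107 + 331 = 438
Ineligible = 240 + 7 = 247
Num: 712 + 102 = 814
Determined eligible: 712 + 102 + 331 + 109 + 46 = 1300
e = 1300 / (1300 + 247) = 1300 / 1547 = 0.8403
Eligible share of unknowns: 0.8403 × 438 = 368.05
Base: 1300 + 368.05 = 1668.05
RR4 = 814 / 1668.05 = 0.4880

48.8%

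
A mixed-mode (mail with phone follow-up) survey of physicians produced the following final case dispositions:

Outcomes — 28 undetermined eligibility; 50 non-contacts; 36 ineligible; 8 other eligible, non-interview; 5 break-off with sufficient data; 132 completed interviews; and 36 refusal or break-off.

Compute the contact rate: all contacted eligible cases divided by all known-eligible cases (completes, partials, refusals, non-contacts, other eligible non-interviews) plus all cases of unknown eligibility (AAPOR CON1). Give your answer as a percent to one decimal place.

69.9%

Top → 132 + 5 + 36 + 8 = 181
Base → 132 + 5 + 36 + 50 + 8 + 28 = 259
CON1 = 181 / 259 = 0.6988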